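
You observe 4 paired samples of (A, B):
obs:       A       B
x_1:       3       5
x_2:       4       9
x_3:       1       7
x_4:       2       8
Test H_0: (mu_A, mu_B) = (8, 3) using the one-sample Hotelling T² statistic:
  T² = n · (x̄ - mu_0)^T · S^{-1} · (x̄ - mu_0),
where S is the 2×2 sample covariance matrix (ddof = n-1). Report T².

Step 1 — sample mean vector:
  mean(A) = (3 + 4 + 1 + 2) / 4 = 10/4 = 2.5
  mean(B) = (5 + 9 + 7 + 8) / 4 = 29/4 = 7.25
  x̄ = (2.5, 7.25),  deviation x̄ - mu_0 = (2.5, 7.25) - (8, 3) = (-5.5, 4.25).

Step 2 — sample covariance matrix, S[i,j] = (1/(n-1)) · Σ_k (x_{k,i} - mean_i) · (x_{k,j} - mean_j), divisor n-1 = 3:
  S[A,A] = ((0.5)·(0.5) + (1.5)·(1.5) + (-1.5)·(-1.5) + (-0.5)·(-0.5)) / 3 = 5/3 = 1.6667
  S[A,B] = ((0.5)·(-2.25) + (1.5)·(1.75) + (-1.5)·(-0.25) + (-0.5)·(0.75)) / 3 = 1.5/3 = 0.5
  S[B,B] = ((-2.25)·(-2.25) + (1.75)·(1.75) + (-0.25)·(-0.25) + (0.75)·(0.75)) / 3 = 8.75/3 = 2.9167
  S = [[1.6667, 0.5],
 [0.5, 2.9167]].

Step 3 — invert S. det(S) = 1.6667·2.9167 - (0.5)² = 4.6111.
  S^{-1} = (1/det) · [[d, -b], [-b, a]] = [[0.6325, -0.1084],
 [-0.1084, 0.3614]].

Step 4 — quadratic form (x̄ - mu_0)^T · S^{-1} · (x̄ - mu_0):
  S^{-1} · (x̄ - mu_0) = (-3.9398, 2.1325),
  (x̄ - mu_0)^T · [...] = (-5.5)·(-3.9398) + (4.25)·(2.1325) = 30.7319.

Step 5 — scale by n: T² = 4 · 30.7319 = 122.9277.

T² ≈ 122.9277


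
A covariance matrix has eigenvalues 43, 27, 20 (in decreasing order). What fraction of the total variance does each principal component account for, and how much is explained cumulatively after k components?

Step 1 — total variance = trace(Sigma) = Σ λ_i = 43 + 27 + 20 = 90.

Step 2 — fraction explained by component i = λ_i / Σ λ:
  PC1: 43/90 = 0.4778
  PC2: 27/90 = 0.3
  PC3: 20/90 = 0.2222

Step 3 — cumulative fraction after k components = (λ_1 + ... + λ_k) / Σ λ:
  k = 1: 43/90 = 0.4778
  k = 2: (43 + 27)/90 = 70/90 = 0.7778
  k = 3: (43 + 27 + 20)/90 = 90/90 = 1

Summary (fraction, with percent):

explained: PC1 0.4778 (47.78%), PC2 0.3 (30%), PC3 0.2222 (22.22%);  cumulative: 0.4778, 0.7778, 1


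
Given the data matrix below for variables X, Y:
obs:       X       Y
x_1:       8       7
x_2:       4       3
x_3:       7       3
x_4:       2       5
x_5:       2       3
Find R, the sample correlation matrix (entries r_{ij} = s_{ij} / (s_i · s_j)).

Step 1 — column means:
  mean(X) = (8 + 4 + 7 + 2 + 2) / 5 = 23/5 = 4.6
  mean(Y) = (7 + 3 + 3 + 5 + 3) / 5 = 21/5 = 4.2

Step 2 — sample variances and covariances s[i,j] = (1/(n-1)) · Σ_k (x_{k,i} - mean_i) · (x_{k,j} - mean_j), with n-1 = 4:
  s[X,X] = ((3.4)·(3.4) + (-0.6)·(-0.6) + (2.4)·(2.4) + (-2.6)·(-2.6) + (-2.6)·(-2.6)) / 4 = 31.2/4 = 7.8
  s[X,Y] = ((3.4)·(2.8) + (-0.6)·(-1.2) + (2.4)·(-1.2) + (-2.6)·(0.8) + (-2.6)·(-1.2)) / 4 = 8.4/4 = 2.1
  s[Y,Y] = ((2.8)·(2.8) + (-1.2)·(-1.2) + (-1.2)·(-1.2) + (0.8)·(0.8) + (-1.2)·(-1.2)) / 4 = 12.8/4 = 3.2
  Sample standard deviations s_i = √(s[i,i]):
  s(X) = √(7.8) = 2.7928
  s(Y) = √(3.2) = 1.7889

Step 3 — r_{ij} = s_{ij} / (s_i · s_j):
  r[X,X] = 1 (diagonal).
  r[X,Y] = 2.1 / (2.7928 · 1.7889) = 2.1 / 4.996 = 0.4203
  r[Y,Y] = 1 (diagonal).

R is symmetric with unit diagonal. Assembling:

R = [[1, 0.4203],
 [0.4203, 1]]


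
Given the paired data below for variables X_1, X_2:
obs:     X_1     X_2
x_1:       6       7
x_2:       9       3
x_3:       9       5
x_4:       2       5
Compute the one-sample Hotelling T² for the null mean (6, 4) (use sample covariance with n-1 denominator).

Step 1 — sample mean vector:
  mean(X_1) = (6 + 9 + 9 + 2) / 4 = 26/4 = 6.5
  mean(X_2) = (7 + 3 + 5 + 5) / 4 = 20/4 = 5
  x̄ = (6.5, 5),  deviation x̄ - mu_0 = (6.5, 5) - (6, 4) = (0.5, 1).

Step 2 — sample covariance matrix, S[i,j] = (1/(n-1)) · Σ_k (x_{k,i} - mean_i) · (x_{k,j} - mean_j), divisor n-1 = 3:
  S[X_1,X_1] = ((-0.5)·(-0.5) + (2.5)·(2.5) + (2.5)·(2.5) + (-4.5)·(-4.5)) / 3 = 33/3 = 11
  S[X_1,X_2] = ((-0.5)·(2) + (2.5)·(-2) + (2.5)·(0) + (-4.5)·(0)) / 3 = -6/3 = -2
  S[X_2,X_2] = ((2)·(2) + (-2)·(-2) + (0)·(0) + (0)·(0)) / 3 = 8/3 = 2.6667
  S = [[11, -2],
 [-2, 2.6667]].

Step 3 — invert S. det(S) = 11·2.6667 - (-2)² = 25.3333.
  S^{-1} = (1/det) · [[d, -b], [-b, a]] = [[0.1053, 0.0789],
 [0.0789, 0.4342]].

Step 4 — quadratic form (x̄ - mu_0)^T · S^{-1} · (x̄ - mu_0):
  S^{-1} · (x̄ - mu_0) = (0.1316, 0.4737),
  (x̄ - mu_0)^T · [...] = (0.5)·(0.1316) + (1)·(0.4737) = 0.5395.

Step 5 — scale by n: T² = 4 · 0.5395 = 2.1579.

T² ≈ 2.1579


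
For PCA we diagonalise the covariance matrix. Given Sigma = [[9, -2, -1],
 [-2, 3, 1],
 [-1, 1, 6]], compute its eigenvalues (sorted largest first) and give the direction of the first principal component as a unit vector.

Step 1 — characteristic polynomial p(λ) = det(λI - Sigma) = λ³ - tr·λ² + c_1·λ - det, where tr = trace, c_1 = sum of the principal 2×2 minors, det = det(Sigma):
  tr = 9 + 3 + 6 = 18,
  c_1 = (9·3 - (-2)²) + (9·6 - (-1)²) + (3·6 - (1)²) = 23 + 53 + 17 = 93,
  det = 9·(3·6 - (1)²) - (-2)·((-2)·6 - (1)·(-1)) + (-1)·((-2)·(1) - 3·(-1)) = 9·(17) - (-2)·(-11) + (-1)·(1) = 130.
  So p(λ) = λ³ - 18λ² + 93λ - 130.
Step 2 — look for an integer root (rational root theorem: any rational root is an integer divisor of 130). Testing λ = 10:
  p(10) = 1000 - 1800 + 930 - 130 = 0  ✓
  Dividing out (λ - 10): p(λ) = (λ - 10)(λ² - 8λ + 13).
Step 3 — remaining eigenvalues from the quadratic λ² - 8λ + 13 = 0:
  Δ = 8² - 4·13 = 64 - 52 = 12,  λ = (8 ± √12)/2 = (8 ± 3.4641)/2 ≈ 5.7321 or 2.2679.
  Sorted: λ_1 = 10,  λ_2 = 5.7321,  λ_3 = 2.2679  (check: sum = 18 = tr ✓).

Step 4 — unit eigenvector for λ_1 = 10: v spans the null space of (Sigma - λ_1 I), whose rows are
  r_1 = (-1, -2, -1),  r_2 = (-2, -7, 1),  r_3 = (-1, 1, -4).
  v is orthogonal to every row, so take v ∝ r_1 × r_2 = ((-2)·(1) - (-1)·(-7), (-1)·(-2) - (-1)·(1), (-1)·(-7) - (-2)·(-2)) = (-9, 3, 3).
  Rescale (divide by 3; multiply by -1 so the first nonzero entry is positive): u = (3, -1, -1).
  ||u|| = √((3)² + (-1)² + (-1)²) = √(11) ≈ 3.3166,  v_1 = u/||u|| ≈ (0.9045, -0.3015, -0.3015) (||v_1|| = 1).

λ_1 = 10,  λ_2 = 5.7321,  λ_3 = 2.2679;  v_1 ≈ (0.9045, -0.3015, -0.3015)


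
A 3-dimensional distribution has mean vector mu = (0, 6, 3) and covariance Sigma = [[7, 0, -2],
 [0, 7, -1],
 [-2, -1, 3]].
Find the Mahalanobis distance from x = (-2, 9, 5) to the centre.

Step 1 — centre the observation: (x - mu) = (-2, 3, 2).

Step 2 — invert Sigma (cofactor / det for 3×3, or solve directly):
  Sigma^{-1} = [[0.1786, 0.0179, 0.125],
 [0.0179, 0.1518, 0.0625],
 [0.125, 0.0625, 0.4375]].

Step 3 — form the quadratic (x - mu)^T · Sigma^{-1} · (x - mu):
  Sigma^{-1} · (x - mu) = (-0.0536, 0.5446, 0.8125).
  (x - mu)^T · [Sigma^{-1} · (x - mu)] = (-2)·(-0.0536) + (3)·(0.5446) + (2)·(0.8125) = 3.3661.

Step 4 — take square root: d = √(3.3661) ≈ 1.8347.

d(x, mu) = √(3.3661) ≈ 1.8347


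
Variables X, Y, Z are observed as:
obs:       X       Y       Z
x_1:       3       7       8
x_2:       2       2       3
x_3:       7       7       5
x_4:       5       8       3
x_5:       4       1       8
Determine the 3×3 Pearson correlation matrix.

Step 1 — column means:
  mean(X) = (3 + 2 + 7 + 5 + 4) / 5 = 21/5 = 4.2
  mean(Y) = (7 + 2 + 7 + 8 + 1) / 5 = 25/5 = 5
  mean(Z) = (8 + 3 + 5 + 3 + 8) / 5 = 27/5 = 5.4

Step 2 — sample variances and covariances s[i,j] = (1/(n-1)) · Σ_k (x_{k,i} - mean_i) · (x_{k,j} - mean_j), with n-1 = 4:
  s[X,X] = ((-1.2)·(-1.2) + (-2.2)·(-2.2) + (2.8)·(2.8) + (0.8)·(0.8) + (-0.2)·(-0.2)) / 4 = 14.8/4 = 3.7
  s[X,Y] = ((-1.2)·(2) + (-2.2)·(-3) + (2.8)·(2) + (0.8)·(3) + (-0.2)·(-4)) / 4 = 13/4 = 3.25
  s[X,Z] = ((-1.2)·(2.6) + (-2.2)·(-2.4) + (2.8)·(-0.4) + (0.8)·(-2.4) + (-0.2)·(2.6)) / 4 = -1.4/4 = -0.35
  s[Y,Y] = ((2)·(2) + (-3)·(-3) + (2)·(2) + (3)·(3) + (-4)·(-4)) / 4 = 42/4 = 10.5
  s[Y,Z] = ((2)·(2.6) + (-3)·(-2.4) + (2)·(-0.4) + (3)·(-2.4) + (-4)·(2.6)) / 4 = -6/4 = -1.5
  s[Z,Z] = ((2.6)·(2.6) + (-2.4)·(-2.4) + (-0.4)·(-0.4) + (-2.4)·(-2.4) + (2.6)·(2.6)) / 4 = 25.2/4 = 6.3
  Sample standard deviations s_i = √(s[i,i]):
  s(X) = √(3.7) = 1.9235
  s(Y) = √(10.5) = 3.2404
  s(Z) = √(6.3) = 2.51

Step 3 — r_{ij} = s_{ij} / (s_i · s_j):
  r[X,X] = 1 (diagonal).
  r[X,Y] = 3.25 / (1.9235 · 3.2404) = 3.25 / 6.233 = 0.5214
  r[X,Z] = -0.35 / (1.9235 · 2.51) = -0.35 / 4.828 = -0.0725
  r[Y,Y] = 1 (diagonal).
  r[Y,Z] = -1.5 / (3.2404 · 2.51) = -1.5 / 8.1333 = -0.1844
  r[Z,Z] = 1 (diagonal).

R is symmetric with unit diagonal. Assembling:

R = [[1, 0.5214, -0.0725],
 [0.5214, 1, -0.1844],
 [-0.0725, -0.1844, 1]]


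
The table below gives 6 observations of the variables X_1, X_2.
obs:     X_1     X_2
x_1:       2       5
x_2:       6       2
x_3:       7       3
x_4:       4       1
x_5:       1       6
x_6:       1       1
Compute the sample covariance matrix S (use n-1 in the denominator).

Step 1 — column means:
  mean(X_1) = (2 + 6 + 7 + 4 + 1 + 1) / 6 = 21/6 = 3.5
  mean(X_2) = (5 + 2 + 3 + 1 + 6 + 1) / 6 = 18/6 = 3

Step 2 — sample covariance S[i,j] = (1/(n-1)) · Σ_k (x_{k,i} - mean_i) · (x_{k,j} - mean_j), with n-1 = 5.
  S[X_1,X_1] = ((-1.5)·(-1.5) + (2.5)·(2.5) + (3.5)·(3.5) + (0.5)·(0.5) + (-2.5)·(-2.5) + (-2.5)·(-2.5)) / 5 = 33.5/5 = 6.7
  S[X_1,X_2] = ((-1.5)·(2) + (2.5)·(-1) + (3.5)·(0) + (0.5)·(-2) + (-2.5)·(3) + (-2.5)·(-2)) / 5 = -9/5 = -1.8
  S[X_2,X_2] = ((2)·(2) + (-1)·(-1) + (0)·(0) + (-2)·(-2) + (3)·(3) + (-2)·(-2)) / 5 = 22/5 = 4.4

S is symmetric (S[j,i] = S[i,j]). Assembling:

S = [[6.7, -1.8],
 [-1.8, 4.4]]


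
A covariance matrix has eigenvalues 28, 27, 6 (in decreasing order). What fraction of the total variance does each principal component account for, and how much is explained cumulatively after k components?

Step 1 — total variance = trace(Sigma) = Σ λ_i = 28 + 27 + 6 = 61.

Step 2 — fraction explained by component i = λ_i / Σ λ:
  PC1: 28/61 = 0.459
  PC2: 27/61 = 0.4426
  PC3: 6/61 = 0.0984

Step 3 — cumulative fraction after k components = (λ_1 + ... + λ_k) / Σ λ:
  k = 1: 28/61 = 0.459
  k = 2: (28 + 27)/61 = 55/61 = 0.9016
  k = 3: (28 + 27 + 6)/61 = 61/61 = 1

Summary (fraction, with percent):

explained: PC1 0.459 (45.9%), PC2 0.4426 (44.26%), PC3 0.0984 (9.84%);  cumulative: 0.459, 0.9016, 1


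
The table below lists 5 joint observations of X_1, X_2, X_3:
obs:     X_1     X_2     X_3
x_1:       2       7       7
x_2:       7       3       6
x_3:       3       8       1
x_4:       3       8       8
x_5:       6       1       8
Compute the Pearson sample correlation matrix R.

Step 1 — column means:
  mean(X_1) = (2 + 7 + 3 + 3 + 6) / 5 = 21/5 = 4.2
  mean(X_2) = (7 + 3 + 8 + 8 + 1) / 5 = 27/5 = 5.4
  mean(X_3) = (7 + 6 + 1 + 8 + 8) / 5 = 30/5 = 6

Step 2 — sample variances and covariances s[i,j] = (1/(n-1)) · Σ_k (x_{k,i} - mean_i) · (x_{k,j} - mean_j), with n-1 = 4:
  s[X_1,X_1] = ((-2.2)·(-2.2) + (2.8)·(2.8) + (-1.2)·(-1.2) + (-1.2)·(-1.2) + (1.8)·(1.8)) / 4 = 18.8/4 = 4.7
  s[X_1,X_2] = ((-2.2)·(1.6) + (2.8)·(-2.4) + (-1.2)·(2.6) + (-1.2)·(2.6) + (1.8)·(-4.4)) / 4 = -24.4/4 = -6.1
  s[X_1,X_3] = ((-2.2)·(1) + (2.8)·(0) + (-1.2)·(-5) + (-1.2)·(2) + (1.8)·(2)) / 4 = 5/4 = 1.25
  s[X_2,X_2] = ((1.6)·(1.6) + (-2.4)·(-2.4) + (2.6)·(2.6) + (2.6)·(2.6) + (-4.4)·(-4.4)) / 4 = 41.2/4 = 10.3
  s[X_2,X_3] = ((1.6)·(1) + (-2.4)·(0) + (2.6)·(-5) + (2.6)·(2) + (-4.4)·(2)) / 4 = -15/4 = -3.75
  s[X_3,X_3] = ((1)·(1) + (0)·(0) + (-5)·(-5) + (2)·(2) + (2)·(2)) / 4 = 34/4 = 8.5
  Sample standard deviations s_i = √(s[i,i]):
  s(X_1) = √(4.7) = 2.1679
  s(X_2) = √(10.3) = 3.2094
  s(X_3) = √(8.5) = 2.9155

Step 3 — r_{ij} = s_{ij} / (s_i · s_j):
  r[X_1,X_1] = 1 (diagonal).
  r[X_1,X_2] = -6.1 / (2.1679 · 3.2094) = -6.1 / 6.9577 = -0.8767
  r[X_1,X_3] = 1.25 / (2.1679 · 2.9155) = 1.25 / 6.3206 = 0.1978
  r[X_2,X_2] = 1 (diagonal).
  r[X_2,X_3] = -3.75 / (3.2094 · 2.9155) = -3.75 / 9.3568 = -0.4008
  r[X_3,X_3] = 1 (diagonal).

R is symmetric with unit diagonal. Assembling:

R = [[1, -0.8767, 0.1978],
 [-0.8767, 1, -0.4008],
 [0.1978, -0.4008, 1]]


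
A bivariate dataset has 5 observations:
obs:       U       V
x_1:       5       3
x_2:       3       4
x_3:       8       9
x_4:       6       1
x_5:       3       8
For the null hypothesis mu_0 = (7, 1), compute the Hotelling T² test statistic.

Step 1 — sample mean vector:
  mean(U) = (5 + 3 + 8 + 6 + 3) / 5 = 25/5 = 5
  mean(V) = (3 + 4 + 9 + 1 + 8) / 5 = 25/5 = 5
  x̄ = (5, 5),  deviation x̄ - mu_0 = (5, 5) - (7, 1) = (-2, 4).

Step 2 — sample covariance matrix, S[i,j] = (1/(n-1)) · Σ_k (x_{k,i} - mean_i) · (x_{k,j} - mean_j), divisor n-1 = 4:
  S[U,U] = ((0)·(0) + (-2)·(-2) + (3)·(3) + (1)·(1) + (-2)·(-2)) / 4 = 18/4 = 4.5
  S[U,V] = ((0)·(-2) + (-2)·(-1) + (3)·(4) + (1)·(-4) + (-2)·(3)) / 4 = 4/4 = 1
  S[V,V] = ((-2)·(-2) + (-1)·(-1) + (4)·(4) + (-4)·(-4) + (3)·(3)) / 4 = 46/4 = 11.5
  S = [[4.5, 1],
 [1, 11.5]].

Step 3 — invert S. det(S) = 4.5·11.5 - (1)² = 50.75.
  S^{-1} = (1/det) · [[d, -b], [-b, a]] = [[0.2266, -0.0197],
 [-0.0197, 0.0887]].

Step 4 — quadratic form (x̄ - mu_0)^T · S^{-1} · (x̄ - mu_0):
  S^{-1} · (x̄ - mu_0) = (-0.532, 0.3941),
  (x̄ - mu_0)^T · [...] = (-2)·(-0.532) + (4)·(0.3941) = 2.6404.

Step 5 — scale by n: T² = 5 · 2.6404 = 13.202.

T² ≈ 13.202


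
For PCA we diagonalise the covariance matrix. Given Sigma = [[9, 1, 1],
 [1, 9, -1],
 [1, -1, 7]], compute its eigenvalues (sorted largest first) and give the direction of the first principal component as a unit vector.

Step 1 — characteristic polynomial p(λ) = det(λI - Sigma) = λ³ - tr·λ² + c_1·λ - det, where tr = trace, c_1 = sum of the principal 2×2 minors, det = det(Sigma):
  tr = 9 + 9 + 7 = 25,
  c_1 = (9·9 - (1)²) + (9·7 - (1)²) + (9·7 - (-1)²) = 80 + 62 + 62 = 204,
  det = 9·(9·7 - (-1)²) - (1)·((1)·7 - (-1)·(1)) + (1)·((1)·(-1) - 9·(1)) = 9·(62) - (1)·(8) + (1)·(-10) = 540.
  So p(λ) = λ³ - 25λ² + 204λ - 540.
Step 2 — look for an integer root (rational root theorem: any rational root is an integer divisor of 540). Testing λ = 6:
  p(6) = 216 - 900 + 1224 - 540 = 0  ✓
  Dividing out (λ - 6): p(λ) = (λ - 6)(λ² - 19λ + 90).
Step 3 — remaining eigenvalues from the quadratic λ² - 19λ + 90 = 0:
  Δ = 19² - 4·90 = 361 - 360 = 1,  λ = (19 ± √1)/2 = (19 ± 1)/2 = 10 or 9.
  Sorted: λ_1 = 10,  λ_2 = 9,  λ_3 = 6  (check: sum = 25 = tr ✓).

Step 4 — unit eigenvector for λ_1 = 10: v spans the null space of (Sigma - λ_1 I), whose rows are
  r_1 = (-1, 1, 1),  r_2 = (1, -1, -1),  r_3 = (1, -1, -3).
  v is orthogonal to every row, so take v ∝ r_1 × r_3 = ((1)·(-3) - (1)·(-1), (1)·(1) - (-1)·(-3), (-1)·(-1) - (1)·(1)) = (-2, -2, 0).
  Rescale (divide by 2; multiply by -1 so the first nonzero entry is positive): u = (1, 1, 0).
  ||u|| = √((1)² + (1)² + (0)²) = √(2) ≈ 1.4142,  v_1 = u/||u|| ≈ (0.7071, 0.7071, 0) (||v_1|| = 1).

λ_1 = 10,  λ_2 = 9,  λ_3 = 6;  v_1 ≈ (0.7071, 0.7071, 0)


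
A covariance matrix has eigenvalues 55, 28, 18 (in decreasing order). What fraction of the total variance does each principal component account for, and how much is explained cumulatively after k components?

Step 1 — total variance = trace(Sigma) = Σ λ_i = 55 + 28 + 18 = 101.

Step 2 — fraction explained by component i = λ_i / Σ λ:
  PC1: 55/101 = 0.5446
  PC2: 28/101 = 0.2772
  PC3: 18/101 = 0.1782

Step 3 — cumulative fraction after k components = (λ_1 + ... + λ_k) / Σ λ:
  k = 1: 55/101 = 0.5446
  k = 2: (55 + 28)/101 = 83/101 = 0.8218
  k = 3: (55 + 28 + 18)/101 = 101/101 = 1

Summary (fraction, with percent):

explained: PC1 0.5446 (54.46%), PC2 0.2772 (27.72%), PC3 0.1782 (17.82%);  cumulative: 0.5446, 0.8218, 1


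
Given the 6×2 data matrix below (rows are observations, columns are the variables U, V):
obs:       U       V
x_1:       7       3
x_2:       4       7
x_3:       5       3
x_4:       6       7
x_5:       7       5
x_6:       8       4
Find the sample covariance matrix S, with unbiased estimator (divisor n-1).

Step 1 — column means:
  mean(U) = (7 + 4 + 5 + 6 + 7 + 8) / 6 = 37/6 = 6.1667
  mean(V) = (3 + 7 + 3 + 7 + 5 + 4) / 6 = 29/6 = 4.8333

Step 2 — sample covariance S[i,j] = (1/(n-1)) · Σ_k (x_{k,i} - mean_i) · (x_{k,j} - mean_j), with n-1 = 5.
  S[U,U] = ((0.8333)·(0.8333) + (-2.1667)·(-2.1667) + (-1.1667)·(-1.1667) + (-0.1667)·(-0.1667) + (0.8333)·(0.8333) + (1.8333)·(1.8333)) / 5 = 10.8333/5 = 2.1667
  S[U,V] = ((0.8333)·(-1.8333) + (-2.1667)·(2.1667) + (-1.1667)·(-1.8333) + (-0.1667)·(2.1667) + (0.8333)·(0.1667) + (1.8333)·(-0.8333)) / 5 = -5.8333/5 = -1.1667
  S[V,V] = ((-1.8333)·(-1.8333) + (2.1667)·(2.1667) + (-1.8333)·(-1.8333) + (2.1667)·(2.1667) + (0.1667)·(0.1667) + (-0.8333)·(-0.8333)) / 5 = 16.8333/5 = 3.3667

S is symmetric (S[j,i] = S[i,j]). Assembling:

S = [[2.1667, -1.1667],
 [-1.1667, 3.3667]]


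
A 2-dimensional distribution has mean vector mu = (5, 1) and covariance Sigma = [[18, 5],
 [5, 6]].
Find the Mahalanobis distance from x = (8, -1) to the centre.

Step 1 — centre the observation: (x - mu) = (3, -2).

Step 2 — invert Sigma. det(Sigma) = 18·6 - (5)² = 83.
  Sigma^{-1} = (1/det) · [[d, -b], [-b, a]] = [[0.0723, -0.0602],
 [-0.0602, 0.2169]].

Step 3 — form the quadratic (x - mu)^T · Sigma^{-1} · (x - mu):
  Sigma^{-1} · (x - mu) = (0.3373, -0.6145).
  (x - mu)^T · [Sigma^{-1} · (x - mu)] = (3)·(0.3373) + (-2)·(-0.6145) = 2.241.

Step 4 — take square root: d = √(2.241) ≈ 1.497.

d(x, mu) = √(2.241) ≈ 1.497


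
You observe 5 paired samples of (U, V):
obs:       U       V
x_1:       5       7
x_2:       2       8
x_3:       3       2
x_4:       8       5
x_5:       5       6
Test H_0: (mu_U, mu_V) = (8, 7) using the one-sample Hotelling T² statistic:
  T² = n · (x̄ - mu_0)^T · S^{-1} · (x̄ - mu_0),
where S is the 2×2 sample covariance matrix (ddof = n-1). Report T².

Step 1 — sample mean vector:
  mean(U) = (5 + 2 + 3 + 8 + 5) / 5 = 23/5 = 4.6
  mean(V) = (7 + 8 + 2 + 5 + 6) / 5 = 28/5 = 5.6
  x̄ = (4.6, 5.6),  deviation x̄ - mu_0 = (4.6, 5.6) - (8, 7) = (-3.4, -1.4).

Step 2 — sample covariance matrix, S[i,j] = (1/(n-1)) · Σ_k (x_{k,i} - mean_i) · (x_{k,j} - mean_j), divisor n-1 = 4:
  S[U,U] = ((0.4)·(0.4) + (-2.6)·(-2.6) + (-1.6)·(-1.6) + (3.4)·(3.4) + (0.4)·(0.4)) / 4 = 21.2/4 = 5.3
  S[U,V] = ((0.4)·(1.4) + (-2.6)·(2.4) + (-1.6)·(-3.6) + (3.4)·(-0.6) + (0.4)·(0.4)) / 4 = -1.8/4 = -0.45
  S[V,V] = ((1.4)·(1.4) + (2.4)·(2.4) + (-3.6)·(-3.6) + (-0.6)·(-0.6) + (0.4)·(0.4)) / 4 = 21.2/4 = 5.3
  S = [[5.3, -0.45],
 [-0.45, 5.3]].

Step 3 — invert S. det(S) = 5.3·5.3 - (-0.45)² = 27.8875.
  S^{-1} = (1/det) · [[d, -b], [-b, a]] = [[0.19, 0.0161],
 [0.0161, 0.19]].

Step 4 — quadratic form (x̄ - mu_0)^T · S^{-1} · (x̄ - mu_0):
  S^{-1} · (x̄ - mu_0) = (-0.6688, -0.3209),
  (x̄ - mu_0)^T · [...] = (-3.4)·(-0.6688) + (-1.4)·(-0.3209) = 2.7231.

Step 5 — scale by n: T² = 5 · 2.7231 = 13.6154.

T² ≈ 13.6154


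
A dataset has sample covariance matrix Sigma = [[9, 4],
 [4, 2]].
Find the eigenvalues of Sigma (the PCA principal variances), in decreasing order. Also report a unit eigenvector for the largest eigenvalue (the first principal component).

Step 1 — characteristic polynomial of 2×2 Sigma:
  det(Sigma - λI) = λ² - trace · λ + det = 0.
  trace = 9 + 2 = 11, det = 9·2 - (4)² = 2.
Step 2 — discriminant:
  Δ = trace² - 4·det = 121 - 8 = 113.
Step 3 — eigenvalues:
  λ = (trace ± √Δ)/2 = (11 ± 10.6301)/2,
  λ_1 = 10.8151,  λ_2 = 0.1849.

Step 4 — unit eigenvector for λ_1: solve (Sigma - λ_1 I)v = 0. First row:
  (9 - 10.8151)·v_x + (4)·v_y = 0, i.e. (-1.8151)·v_x + (4)·v_y = 0,
  so v ∝ (b, λ_1 - a) = (4, 1.8151) = u.
  ||u|| = √((4)² + (1.8151)²) = √(19.2945) ≈ 4.3925,
  v_1 = u/||u|| ≈ (0.9106, 0.4132) (||v_1|| = 1).

λ_1 = 10.8151,  λ_2 = 0.1849;  v_1 ≈ (0.9106, 0.4132)


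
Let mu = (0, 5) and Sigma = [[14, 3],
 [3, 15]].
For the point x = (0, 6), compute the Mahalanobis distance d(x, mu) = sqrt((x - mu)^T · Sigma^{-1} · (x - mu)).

Step 1 — centre the observation: (x - mu) = (0, 1).

Step 2 — invert Sigma. det(Sigma) = 14·15 - (3)² = 201.
  Sigma^{-1} = (1/det) · [[d, -b], [-b, a]] = [[0.0746, -0.0149],
 [-0.0149, 0.0697]].

Step 3 — form the quadratic (x - mu)^T · Sigma^{-1} · (x - mu):
  Sigma^{-1} · (x - mu) = (-0.0149, 0.0697).
  (x - mu)^T · [Sigma^{-1} · (x - mu)] = (0)·(-0.0149) + (1)·(0.0697) = 0.0697.

Step 4 — take square root: d = √(0.0697) ≈ 0.2639.

d(x, mu) = √(0.0697) ≈ 0.2639


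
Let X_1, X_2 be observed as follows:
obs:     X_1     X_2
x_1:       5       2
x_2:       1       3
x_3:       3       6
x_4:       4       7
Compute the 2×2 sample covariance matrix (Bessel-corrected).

Step 1 — column means:
  mean(X_1) = (5 + 1 + 3 + 4) / 4 = 13/4 = 3.25
  mean(X_2) = (2 + 3 + 6 + 7) / 4 = 18/4 = 4.5

Step 2 — sample covariance S[i,j] = (1/(n-1)) · Σ_k (x_{k,i} - mean_i) · (x_{k,j} - mean_j), with n-1 = 3.
  S[X_1,X_1] = ((1.75)·(1.75) + (-2.25)·(-2.25) + (-0.25)·(-0.25) + (0.75)·(0.75)) / 3 = 8.75/3 = 2.9167
  S[X_1,X_2] = ((1.75)·(-2.5) + (-2.25)·(-1.5) + (-0.25)·(1.5) + (0.75)·(2.5)) / 3 = 0.5/3 = 0.1667
  S[X_2,X_2] = ((-2.5)·(-2.5) + (-1.5)·(-1.5) + (1.5)·(1.5) + (2.5)·(2.5)) / 3 = 17/3 = 5.6667

S is symmetric (S[j,i] = S[i,j]). Assembling:

S = [[2.9167, 0.1667],
 [0.1667, 5.6667]]


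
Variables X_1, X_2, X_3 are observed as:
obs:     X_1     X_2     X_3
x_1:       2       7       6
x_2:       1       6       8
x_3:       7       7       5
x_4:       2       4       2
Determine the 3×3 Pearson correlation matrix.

Step 1 — column means:
  mean(X_1) = (2 + 1 + 7 + 2) / 4 = 12/4 = 3
  mean(X_2) = (7 + 6 + 7 + 4) / 4 = 24/4 = 6
  mean(X_3) = (6 + 8 + 5 + 2) / 4 = 21/4 = 5.25

Step 2 — sample variances and covariances s[i,j] = (1/(n-1)) · Σ_k (x_{k,i} - mean_i) · (x_{k,j} - mean_j), with n-1 = 3:
  s[X_1,X_1] = ((-1)·(-1) + (-2)·(-2) + (4)·(4) + (-1)·(-1)) / 3 = 22/3 = 7.3333
  s[X_1,X_2] = ((-1)·(1) + (-2)·(0) + (4)·(1) + (-1)·(-2)) / 3 = 5/3 = 1.6667
  s[X_1,X_3] = ((-1)·(0.75) + (-2)·(2.75) + (4)·(-0.25) + (-1)·(-3.25)) / 3 = -4/3 = -1.3333
  s[X_2,X_2] = ((1)·(1) + (0)·(0) + (1)·(1) + (-2)·(-2)) / 3 = 6/3 = 2
  s[X_2,X_3] = ((1)·(0.75) + (0)·(2.75) + (1)·(-0.25) + (-2)·(-3.25)) / 3 = 7/3 = 2.3333
  s[X_3,X_3] = ((0.75)·(0.75) + (2.75)·(2.75) + (-0.25)·(-0.25) + (-3.25)·(-3.25)) / 3 = 18.75/3 = 6.25
  Sample standard deviations s_i = √(s[i,i]):
  s(X_1) = √(7.3333) = 2.708
  s(X_2) = √(2) = 1.4142
  s(X_3) = √(6.25) = 2.5

Step 3 — r_{ij} = s_{ij} / (s_i · s_j):
  r[X_1,X_1] = 1 (diagonal).
  r[X_1,X_2] = 1.6667 / (2.708 · 1.4142) = 1.6667 / 3.8297 = 0.4352
  r[X_1,X_3] = -1.3333 / (2.708 · 2.5) = -1.3333 / 6.77 = -0.1969
  r[X_2,X_2] = 1 (diagonal).
  r[X_2,X_3] = 2.3333 / (1.4142 · 2.5) = 2.3333 / 3.5355 = 0.66
  r[X_3,X_3] = 1 (diagonal).

R is symmetric with unit diagonal. Assembling:

R = [[1, 0.4352, -0.1969],
 [0.4352, 1, 0.66],
 [-0.1969, 0.66, 1]]


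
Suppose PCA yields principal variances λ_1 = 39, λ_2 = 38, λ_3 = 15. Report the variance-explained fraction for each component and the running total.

Step 1 — total variance = trace(Sigma) = Σ λ_i = 39 + 38 + 15 = 92.

Step 2 — fraction explained by component i = λ_i / Σ λ:
  PC1: 39/92 = 0.4239
  PC2: 38/92 = 0.413
  PC3: 15/92 = 0.163

Step 3 — cumulative fraction after k components = (λ_1 + ... + λ_k) / Σ λ:
  k = 1: 39/92 = 0.4239
  k = 2: (39 + 38)/92 = 77/92 = 0.837
  k = 3: (39 + 38 + 15)/92 = 92/92 = 1

Summary (fraction, with percent):

explained: PC1 0.4239 (42.39%), PC2 0.413 (41.3%), PC3 0.163 (16.3%);  cumulative: 0.4239, 0.837, 1


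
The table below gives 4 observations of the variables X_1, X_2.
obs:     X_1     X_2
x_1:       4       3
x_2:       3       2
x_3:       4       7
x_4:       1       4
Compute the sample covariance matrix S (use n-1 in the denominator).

Step 1 — column means:
  mean(X_1) = (4 + 3 + 4 + 1) / 4 = 12/4 = 3
  mean(X_2) = (3 + 2 + 7 + 4) / 4 = 16/4 = 4

Step 2 — sample covariance S[i,j] = (1/(n-1)) · Σ_k (x_{k,i} - mean_i) · (x_{k,j} - mean_j), with n-1 = 3.
  S[X_1,X_1] = ((1)·(1) + (0)·(0) + (1)·(1) + (-2)·(-2)) / 3 = 6/3 = 2
  S[X_1,X_2] = ((1)·(-1) + (0)·(-2) + (1)·(3) + (-2)·(0)) / 3 = 2/3 = 0.6667
  S[X_2,X_2] = ((-1)·(-1) + (-2)·(-2) + (3)·(3) + (0)·(0)) / 3 = 14/3 = 4.6667

S is symmetric (S[j,i] = S[i,j]). Assembling:

S = [[2, 0.6667],
 [0.6667, 4.6667]]


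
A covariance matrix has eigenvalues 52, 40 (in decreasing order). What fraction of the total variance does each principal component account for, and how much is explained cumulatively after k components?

Step 1 — total variance = trace(Sigma) = Σ λ_i = 52 + 40 = 92.

Step 2 — fraction explained by component i = λ_i / Σ λ:
  PC1: 52/92 = 0.5652
  PC2: 40/92 = 0.4348

Step 3 — cumulative fraction after k components = (λ_1 + ... + λ_k) / Σ λ:
  k = 1: 52/92 = 0.5652
  k = 2: (52 + 40)/92 = 92/92 = 1

Summary (fraction, with percent):

explained: PC1 0.5652 (56.52%), PC2 0.4348 (43.48%);  cumulative: 0.5652, 1


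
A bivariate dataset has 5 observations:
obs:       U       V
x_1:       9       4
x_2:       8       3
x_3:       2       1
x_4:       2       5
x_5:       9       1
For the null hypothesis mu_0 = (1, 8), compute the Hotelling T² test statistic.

Step 1 — sample mean vector:
  mean(U) = (9 + 8 + 2 + 2 + 9) / 5 = 30/5 = 6
  mean(V) = (4 + 3 + 1 + 5 + 1) / 5 = 14/5 = 2.8
  x̄ = (6, 2.8),  deviation x̄ - mu_0 = (6, 2.8) - (1, 8) = (5, -5.2).

Step 2 — sample covariance matrix, S[i,j] = (1/(n-1)) · Σ_k (x_{k,i} - mean_i) · (x_{k,j} - mean_j), divisor n-1 = 4:
  S[U,U] = ((3)·(3) + (2)·(2) + (-4)·(-4) + (-4)·(-4) + (3)·(3)) / 4 = 54/4 = 13.5
  S[U,V] = ((3)·(1.2) + (2)·(0.2) + (-4)·(-1.8) + (-4)·(2.2) + (3)·(-1.8)) / 4 = -3/4 = -0.75
  S[V,V] = ((1.2)·(1.2) + (0.2)·(0.2) + (-1.8)·(-1.8) + (2.2)·(2.2) + (-1.8)·(-1.8)) / 4 = 12.8/4 = 3.2
  S = [[13.5, -0.75],
 [-0.75, 3.2]].

Step 3 — invert S. det(S) = 13.5·3.2 - (-0.75)² = 42.6375.
  S^{-1} = (1/det) · [[d, -b], [-b, a]] = [[0.0751, 0.0176],
 [0.0176, 0.3166]].

Step 4 — quadratic form (x̄ - mu_0)^T · S^{-1} · (x̄ - mu_0):
  S^{-1} · (x̄ - mu_0) = (0.2838, -1.5585),
  (x̄ - mu_0)^T · [...] = (5)·(0.2838) + (-5.2)·(-1.5585) = 9.5231.

Step 5 — scale by n: T² = 5 · 9.5231 = 47.6154.

T² ≈ 47.6154


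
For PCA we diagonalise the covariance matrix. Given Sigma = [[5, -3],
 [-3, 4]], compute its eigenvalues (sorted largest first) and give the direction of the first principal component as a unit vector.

Step 1 — characteristic polynomial of 2×2 Sigma:
  det(Sigma - λI) = λ² - trace · λ + det = 0.
  trace = 5 + 4 = 9, det = 5·4 - (-3)² = 11.
Step 2 — discriminant:
  Δ = trace² - 4·det = 81 - 44 = 37.
Step 3 — eigenvalues:
  λ = (trace ± √Δ)/2 = (9 ± 6.0828)/2,
  λ_1 = 7.5414,  λ_2 = 1.4586.

Step 4 — unit eigenvector for λ_1: solve (Sigma - λ_1 I)v = 0. First row:
  (5 - 7.5414)·v_x + (-3)·v_y = 0, i.e. (-2.5414)·v_x + (-3)·v_y = 0,
  so v ∝ (b, λ_1 - a) = (-3, 2.5414); multiply by -1 so the first entry is positive: u = (3, -2.5414).
  ||u|| = √((3)² + (-2.5414)²) = √(15.4586) ≈ 3.9317,
  v_1 = u/||u|| ≈ (0.763, -0.6464) (||v_1|| = 1).

λ_1 = 7.5414,  λ_2 = 1.4586;  v_1 ≈ (0.763, -0.6464)


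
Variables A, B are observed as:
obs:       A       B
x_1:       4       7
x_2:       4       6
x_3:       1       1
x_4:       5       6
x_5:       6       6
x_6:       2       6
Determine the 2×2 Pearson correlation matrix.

Step 1 — column means:
  mean(A) = (4 + 4 + 1 + 5 + 6 + 2) / 6 = 22/6 = 3.6667
  mean(B) = (7 + 6 + 1 + 6 + 6 + 6) / 6 = 32/6 = 5.3333

Step 2 — sample variances and covariances s[i,j] = (1/(n-1)) · Σ_k (x_{k,i} - mean_i) · (x_{k,j} - mean_j), with n-1 = 5:
  s[A,A] = ((0.3333)·(0.3333) + (0.3333)·(0.3333) + (-2.6667)·(-2.6667) + (1.3333)·(1.3333) + (2.3333)·(2.3333) + (-1.6667)·(-1.6667)) / 5 = 17.3333/5 = 3.4667
  s[A,B] = ((0.3333)·(1.6667) + (0.3333)·(0.6667) + (-2.6667)·(-4.3333) + (1.3333)·(0.6667) + (2.3333)·(0.6667) + (-1.6667)·(0.6667)) / 5 = 13.6667/5 = 2.7333
  s[B,B] = ((1.6667)·(1.6667) + (0.6667)·(0.6667) + (-4.3333)·(-4.3333) + (0.6667)·(0.6667) + (0.6667)·(0.6667) + (0.6667)·(0.6667)) / 5 = 23.3333/5 = 4.6667
  Sample standard deviations s_i = √(s[i,i]):
  s(A) = √(3.4667) = 1.8619
  s(B) = √(4.6667) = 2.1602

Step 3 — r_{ij} = s_{ij} / (s_i · s_j):
  r[A,A] = 1 (diagonal).
  r[A,B] = 2.7333 / (1.8619 · 2.1602) = 2.7333 / 4.0222 = 0.6796
  r[B,B] = 1 (diagonal).

R is symmetric with unit diagonal. Assembling:

R = [[1, 0.6796],
 [0.6796, 1]]


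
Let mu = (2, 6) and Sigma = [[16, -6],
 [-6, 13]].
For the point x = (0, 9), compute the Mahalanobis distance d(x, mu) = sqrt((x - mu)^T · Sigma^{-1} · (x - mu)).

Step 1 — centre the observation: (x - mu) = (-2, 3).

Step 2 — invert Sigma. det(Sigma) = 16·13 - (-6)² = 172.
  Sigma^{-1} = (1/det) · [[d, -b], [-b, a]] = [[0.0756, 0.0349],
 [0.0349, 0.093]].

Step 3 — form the quadratic (x - mu)^T · Sigma^{-1} · (x - mu):
  Sigma^{-1} · (x - mu) = (-0.0465, 0.2093).
  (x - mu)^T · [Sigma^{-1} · (x - mu)] = (-2)·(-0.0465) + (3)·(0.2093) = 0.7209.

Step 4 — take square root: d = √(0.7209) ≈ 0.8491.

d(x, mu) = √(0.7209) ≈ 0.8491


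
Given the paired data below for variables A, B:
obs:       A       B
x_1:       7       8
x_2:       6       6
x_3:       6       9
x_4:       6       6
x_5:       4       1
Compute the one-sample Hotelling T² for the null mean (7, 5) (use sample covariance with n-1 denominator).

Step 1 — sample mean vector:
  mean(A) = (7 + 6 + 6 + 6 + 4) / 5 = 29/5 = 5.8
  mean(B) = (8 + 6 + 9 + 6 + 1) / 5 = 30/5 = 6
  x̄ = (5.8, 6),  deviation x̄ - mu_0 = (5.8, 6) - (7, 5) = (-1.2, 1).

Step 2 — sample covariance matrix, S[i,j] = (1/(n-1)) · Σ_k (x_{k,i} - mean_i) · (x_{k,j} - mean_j), divisor n-1 = 4:
  S[A,A] = ((1.2)·(1.2) + (0.2)·(0.2) + (0.2)·(0.2) + (0.2)·(0.2) + (-1.8)·(-1.8)) / 4 = 4.8/4 = 1.2
  S[A,B] = ((1.2)·(2) + (0.2)·(0) + (0.2)·(3) + (0.2)·(0) + (-1.8)·(-5)) / 4 = 12/4 = 3
  S[B,B] = ((2)·(2) + (0)·(0) + (3)·(3) + (0)·(0) + (-5)·(-5)) / 4 = 38/4 = 9.5
  S = [[1.2, 3],
 [3, 9.5]].

Step 3 — invert S. det(S) = 1.2·9.5 - (3)² = 2.4.
  S^{-1} = (1/det) · [[d, -b], [-b, a]] = [[3.9583, -1.25],
 [-1.25, 0.5]].

Step 4 — quadratic form (x̄ - mu_0)^T · S^{-1} · (x̄ - mu_0):
  S^{-1} · (x̄ - mu_0) = (-6, 2),
  (x̄ - mu_0)^T · [...] = (-1.2)·(-6) + (1)·(2) = 9.2.

Step 5 — scale by n: T² = 5 · 9.2 = 46.

T² ≈ 46


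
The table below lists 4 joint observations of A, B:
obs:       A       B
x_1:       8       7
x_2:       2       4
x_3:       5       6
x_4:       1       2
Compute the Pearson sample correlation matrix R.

Step 1 — column means:
  mean(A) = (8 + 2 + 5 + 1) / 4 = 16/4 = 4
  mean(B) = (7 + 4 + 6 + 2) / 4 = 19/4 = 4.75

Step 2 — sample variances and covariances s[i,j] = (1/(n-1)) · Σ_k (x_{k,i} - mean_i) · (x_{k,j} - mean_j), with n-1 = 3:
  s[A,A] = ((4)·(4) + (-2)·(-2) + (1)·(1) + (-3)·(-3)) / 3 = 30/3 = 10
  s[A,B] = ((4)·(2.25) + (-2)·(-0.75) + (1)·(1.25) + (-3)·(-2.75)) / 3 = 20/3 = 6.6667
  s[B,B] = ((2.25)·(2.25) + (-0.75)·(-0.75) + (1.25)·(1.25) + (-2.75)·(-2.75)) / 3 = 14.75/3 = 4.9167
  Sample standard deviations s_i = √(s[i,i]):
  s(A) = √(10) = 3.1623
  s(B) = √(4.9167) = 2.2174

Step 3 — r_{ij} = s_{ij} / (s_i · s_j):
  r[A,A] = 1 (diagonal).
  r[A,B] = 6.6667 / (3.1623 · 2.2174) = 6.6667 / 7.0119 = 0.9508
  r[B,B] = 1 (diagonal).

R is symmetric with unit diagonal. Assembling:

R = [[1, 0.9508],
 [0.9508, 1]]


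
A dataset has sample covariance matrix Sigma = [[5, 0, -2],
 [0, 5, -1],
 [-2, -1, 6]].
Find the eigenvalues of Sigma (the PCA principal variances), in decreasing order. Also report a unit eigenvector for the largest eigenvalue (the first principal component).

Step 1 — characteristic polynomial p(λ) = det(λI - Sigma) = λ³ - tr·λ² + c_1·λ - det, where tr = trace, c_1 = sum of the principal 2×2 minors, det = det(Sigma):
  tr = 5 + 5 + 6 = 16,
  c_1 = (5·5 - (0)²) + (5·6 - (-2)²) + (5·6 - (-1)²) = 25 + 26 + 29 = 80,
  det = 5·(5·6 - (-1)²) - (0)·((0)·6 - (-1)·(-2)) + (-2)·((0)·(-1) - 5·(-2)) = 5·(29) - (0)·(-2) + (-2)·(10) = 125.
  So p(λ) = λ³ - 16λ² + 80λ - 125.
Step 2 — look for an integer root (rational root theorem: any rational root is an integer divisor of 125). Testing λ = 5:
  p(5) = 125 - 400 + 400 - 125 = 0  ✓
  Dividing out (λ - 5): p(λ) = (λ - 5)(λ² - 11λ + 25).
Step 3 — remaining eigenvalues from the quadratic λ² - 11λ + 25 = 0:
  Δ = 11² - 4·25 = 121 - 100 = 21,  λ = (11 ± √21)/2 = (11 ± 4.5826)/2 ≈ 7.7913 or 3.2087.
  Sorted: λ_1 = 7.7913,  λ_2 = 5,  λ_3 = 3.2087  (check: sum = 16 = tr ✓).

Step 4 — unit eigenvector for λ_1 ≈ 7.7913: v spans the null space of (Sigma - λ_1 I), whose rows are
  r_1 = (-2.7913, 0, -2),  r_2 = (0, -2.7913, -1),  r_3 = (-2, -1, -1.7913).
  v is orthogonal to every row, so take v ∝ r_1 × r_2 = ((0)·(-1) - (-2)·(-2.7913), (-2)·(0) - (-2.7913)·(-1), (-2.7913)·(-2.7913) - (0)·(0)) ≈ (-5.5826, -2.7913, 7.7913).
  Rescale (multiply by -1 so the first nonzero entry is positive): u = (5.5826, 2.7913, -7.7913).
  ||u|| = √((5.5826)² + (2.7913)² + (-7.7913)²) = √(99.6606) ≈ 9.983,  v_1 = u/||u|| ≈ (0.5592, 0.2796, -0.7805) (||v_1|| = 1).

λ_1 = 7.7913,  λ_2 = 5,  λ_3 = 3.2087;  v_1 ≈ (0.5592, 0.2796, -0.7805)


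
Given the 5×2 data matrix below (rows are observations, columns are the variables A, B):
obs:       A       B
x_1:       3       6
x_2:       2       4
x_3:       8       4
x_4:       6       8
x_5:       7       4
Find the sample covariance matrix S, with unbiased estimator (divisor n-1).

Step 1 — column means:
  mean(A) = (3 + 2 + 8 + 6 + 7) / 5 = 26/5 = 5.2
  mean(B) = (6 + 4 + 4 + 8 + 4) / 5 = 26/5 = 5.2

Step 2 — sample covariance S[i,j] = (1/(n-1)) · Σ_k (x_{k,i} - mean_i) · (x_{k,j} - mean_j), with n-1 = 4.
  S[A,A] = ((-2.2)·(-2.2) + (-3.2)·(-3.2) + (2.8)·(2.8) + (0.8)·(0.8) + (1.8)·(1.8)) / 4 = 26.8/4 = 6.7
  S[A,B] = ((-2.2)·(0.8) + (-3.2)·(-1.2) + (2.8)·(-1.2) + (0.8)·(2.8) + (1.8)·(-1.2)) / 4 = -1.2/4 = -0.3
  S[B,B] = ((0.8)·(0.8) + (-1.2)·(-1.2) + (-1.2)·(-1.2) + (2.8)·(2.8) + (-1.2)·(-1.2)) / 4 = 12.8/4 = 3.2

S is symmetric (S[j,i] = S[i,j]). Assembling:

S = [[6.7, -0.3],
 [-0.3, 3.2]]


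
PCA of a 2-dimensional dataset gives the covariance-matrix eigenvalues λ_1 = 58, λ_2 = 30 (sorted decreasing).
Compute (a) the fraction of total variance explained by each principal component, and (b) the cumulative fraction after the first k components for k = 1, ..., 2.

Step 1 — total variance = trace(Sigma) = Σ λ_i = 58 + 30 = 88.

Step 2 — fraction explained by component i = λ_i / Σ λ:
  PC1: 58/88 = 0.6591
  PC2: 30/88 = 0.3409

Step 3 — cumulative fraction after k components = (λ_1 + ... + λ_k) / Σ λ:
  k = 1: 58/88 = 0.6591
  k = 2: (58 + 30)/88 = 88/88 = 1

Summary (fraction, with percent):

explained: PC1 0.6591 (65.91%), PC2 0.3409 (34.09%);  cumulative: 0.6591, 1


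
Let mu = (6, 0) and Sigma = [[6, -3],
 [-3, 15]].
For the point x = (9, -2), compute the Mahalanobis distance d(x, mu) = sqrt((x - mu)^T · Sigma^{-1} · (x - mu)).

Step 1 — centre the observation: (x - mu) = (3, -2).

Step 2 — invert Sigma. det(Sigma) = 6·15 - (-3)² = 81.
  Sigma^{-1} = (1/det) · [[d, -b], [-b, a]] = [[0.1852, 0.037],
 [0.037, 0.0741]].

Step 3 — form the quadratic (x - mu)^T · Sigma^{-1} · (x - mu):
  Sigma^{-1} · (x - mu) = (0.4815, -0.037).
  (x - mu)^T · [Sigma^{-1} · (x - mu)] = (3)·(0.4815) + (-2)·(-0.037) = 1.5185.

Step 4 — take square root: d = √(1.5185) ≈ 1.2323.

d(x, mu) = √(1.5185) ≈ 1.2323


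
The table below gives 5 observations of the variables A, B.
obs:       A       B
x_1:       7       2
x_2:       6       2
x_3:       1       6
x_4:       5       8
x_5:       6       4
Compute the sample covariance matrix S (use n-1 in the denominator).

Step 1 — column means:
  mean(A) = (7 + 6 + 1 + 5 + 6) / 5 = 25/5 = 5
  mean(B) = (2 + 2 + 6 + 8 + 4) / 5 = 22/5 = 4.4

Step 2 — sample covariance S[i,j] = (1/(n-1)) · Σ_k (x_{k,i} - mean_i) · (x_{k,j} - mean_j), with n-1 = 4.
  S[A,A] = ((2)·(2) + (1)·(1) + (-4)·(-4) + (0)·(0) + (1)·(1)) / 4 = 22/4 = 5.5
  S[A,B] = ((2)·(-2.4) + (1)·(-2.4) + (-4)·(1.6) + (0)·(3.6) + (1)·(-0.4)) / 4 = -14/4 = -3.5
  S[B,B] = ((-2.4)·(-2.4) + (-2.4)·(-2.4) + (1.6)·(1.6) + (3.6)·(3.6) + (-0.4)·(-0.4)) / 4 = 27.2/4 = 6.8

S is symmetric (S[j,i] = S[i,j]). Assembling:

S = [[5.5, -3.5],
 [-3.5, 6.8]]


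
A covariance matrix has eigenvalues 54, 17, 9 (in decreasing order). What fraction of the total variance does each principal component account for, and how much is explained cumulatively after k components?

Step 1 — total variance = trace(Sigma) = Σ λ_i = 54 + 17 + 9 = 80.

Step 2 — fraction explained by component i = λ_i / Σ λ:
  PC1: 54/80 = 0.675
  PC2: 17/80 = 0.2125
  PC3: 9/80 = 0.1125

Step 3 — cumulative fraction after k components = (λ_1 + ... + λ_k) / Σ λ:
  k = 1: 54/80 = 0.675
  k = 2: (54 + 17)/80 = 71/80 = 0.8875
  k = 3: (54 + 17 + 9)/80 = 80/80 = 1

Summary (fraction, with percent):

explained: PC1 0.675 (67.5%), PC2 0.2125 (21.25%), PC3 0.1125 (11.25%);  cumulative: 0.675, 0.8875, 1


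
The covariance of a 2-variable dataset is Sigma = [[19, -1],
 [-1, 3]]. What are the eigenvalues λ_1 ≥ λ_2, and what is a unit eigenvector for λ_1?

Step 1 — characteristic polynomial of 2×2 Sigma:
  det(Sigma - λI) = λ² - trace · λ + det = 0.
  trace = 19 + 3 = 22, det = 19·3 - (-1)² = 56.
Step 2 — discriminant:
  Δ = trace² - 4·det = 484 - 224 = 260.
Step 3 — eigenvalues:
  λ = (trace ± √Δ)/2 = (22 ± 16.1245)/2,
  λ_1 = 19.0623,  λ_2 = 2.9377.

Step 4 — unit eigenvector for λ_1: solve (Sigma - λ_1 I)v = 0. First row:
  (19 - 19.0623)·v_x + (-1)·v_y = 0, i.e. (-0.0623)·v_x + (-1)·v_y = 0,
  so v ∝ (b, λ_1 - a) = (-1, 0.0623); multiply by -1 so the first entry is positive: u = (1, -0.0623).
  ||u|| = √((1)² + (-0.0623)²) = √(1.0039) ≈ 1.0019,
  v_1 = u/||u|| ≈ (0.9981, -0.0621) (||v_1|| = 1).

λ_1 = 19.0623,  λ_2 = 2.9377;  v_1 ≈ (0.9981, -0.0621)


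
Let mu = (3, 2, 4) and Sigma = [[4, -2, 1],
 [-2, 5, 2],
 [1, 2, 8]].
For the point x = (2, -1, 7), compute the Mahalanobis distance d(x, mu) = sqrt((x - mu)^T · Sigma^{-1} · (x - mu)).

Step 1 — centre the observation: (x - mu) = (-1, -3, 3).

Step 2 — invert Sigma (cofactor / det for 3×3, or solve directly):
  Sigma^{-1} = [[0.3636, 0.1818, -0.0909],
 [0.1818, 0.3131, -0.101],
 [-0.0909, -0.101, 0.1616]].

Step 3 — form the quadratic (x - mu)^T · Sigma^{-1} · (x - mu):
  Sigma^{-1} · (x - mu) = (-1.1818, -1.4242, 0.8788).
  (x - mu)^T · [Sigma^{-1} · (x - mu)] = (-1)·(-1.1818) + (-3)·(-1.4242) + (3)·(0.8788) = 8.0909.

Step 4 — take square root: d = √(8.0909) ≈ 2.8445.

d(x, mu) = √(8.0909) ≈ 2.8445


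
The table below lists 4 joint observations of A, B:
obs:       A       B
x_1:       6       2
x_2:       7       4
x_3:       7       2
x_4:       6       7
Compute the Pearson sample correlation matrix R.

Step 1 — column means:
  mean(A) = (6 + 7 + 7 + 6) / 4 = 26/4 = 6.5
  mean(B) = (2 + 4 + 2 + 7) / 4 = 15/4 = 3.75

Step 2 — sample variances and covariances s[i,j] = (1/(n-1)) · Σ_k (x_{k,i} - mean_i) · (x_{k,j} - mean_j), with n-1 = 3:
  s[A,A] = ((-0.5)·(-0.5) + (0.5)·(0.5) + (0.5)·(0.5) + (-0.5)·(-0.5)) / 3 = 1/3 = 0.3333
  s[A,B] = ((-0.5)·(-1.75) + (0.5)·(0.25) + (0.5)·(-1.75) + (-0.5)·(3.25)) / 3 = -1.5/3 = -0.5
  s[B,B] = ((-1.75)·(-1.75) + (0.25)·(0.25) + (-1.75)·(-1.75) + (3.25)·(3.25)) / 3 = 16.75/3 = 5.5833
  Sample standard deviations s_i = √(s[i,i]):
  s(A) = √(0.3333) = 0.5774
  s(B) = √(5.5833) = 2.3629

Step 3 — r_{ij} = s_{ij} / (s_i · s_j):
  r[A,A] = 1 (diagonal).
  r[A,B] = -0.5 / (0.5774 · 2.3629) = -0.5 / 1.3642 = -0.3665
  r[B,B] = 1 (diagonal).

R is symmetric with unit diagonal. Assembling:

R = [[1, -0.3665],
 [-0.3665, 1]]
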